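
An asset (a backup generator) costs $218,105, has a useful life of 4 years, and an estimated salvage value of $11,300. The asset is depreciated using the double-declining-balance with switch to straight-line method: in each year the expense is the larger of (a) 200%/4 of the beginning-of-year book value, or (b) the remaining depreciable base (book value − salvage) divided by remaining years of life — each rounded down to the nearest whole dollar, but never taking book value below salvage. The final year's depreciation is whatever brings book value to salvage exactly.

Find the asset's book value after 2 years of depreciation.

Depreciable base = $218,105 − $11,300 = $206,805.
Year 1: DB = ⌊$218,105 × 200%/4⌋ = $109,052; SL = ⌊$206,805/4⌋ = $51,701 → take DB $109,052. Book value $109,053.
Year 2: DB = ⌊$109,053 × 200%/4⌋ = $54,526; SL = ⌊$97,753/3⌋ = $32,584 → take DB $54,526. Book value $54,527.

$54,527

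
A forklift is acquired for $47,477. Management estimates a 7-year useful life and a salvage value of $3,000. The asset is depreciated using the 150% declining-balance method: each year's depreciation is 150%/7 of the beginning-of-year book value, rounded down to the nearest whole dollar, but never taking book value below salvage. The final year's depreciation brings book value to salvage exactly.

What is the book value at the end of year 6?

Depreciable base = $47,477 − $3,000 = $44,477.
Year 1: ⌊$47,477 × 150%/7⌋ = $10,173. Book value $37,304.
Year 2: ⌊$37,304 × 150%/7⌋ = $7,993. Book value $29,311.
Year 3: ⌊$29,311 × 150%/7⌋ = $6,280. Book value $23,031.
Year 4: ⌊$23,031 × 150%/7⌋ = $4,935. Book value $18,096.
Year 5: ⌊$18,096 × 150%/7⌋ = $3,877. Book value $14,219.
Year 6: ⌊$14,219 × 150%/7⌋ = $3,046. Book value $11,173.

$11,173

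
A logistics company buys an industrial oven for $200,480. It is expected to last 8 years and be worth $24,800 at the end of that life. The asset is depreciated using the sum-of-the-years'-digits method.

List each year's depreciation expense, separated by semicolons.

Depreciable base = $200,480 − $24,800 = $175,680.
Sum of the years' digits = 8+7+6+5+4+3+2+1 = 36.
Year 1: $175,680 × 8/36 = $39,040. Book value $161,440.
Year 2: $175,680 × 7/36 = $34,160. Book value $127,280.
Year 3: $175,680 × 6/36 = $29,280. Book value $98,000.
Year 4: $175,680 × 5/36 = $24,400. Book value $73,600.
Year 5: $175,680 × 4/36 = $19,520. Book value $54,080.
Year 6: $175,680 × 3/36 = $14,640. Book value $39,440.
Year 7: $175,680 × 2/36 = $9,760. Book value $29,680.
Year 8: $175,680 × 1/36 = $4,880. Book value $24,800.

$39,040; $34,160; $29,280; $24,400; $19,520; $14,640; $9,760; $4,880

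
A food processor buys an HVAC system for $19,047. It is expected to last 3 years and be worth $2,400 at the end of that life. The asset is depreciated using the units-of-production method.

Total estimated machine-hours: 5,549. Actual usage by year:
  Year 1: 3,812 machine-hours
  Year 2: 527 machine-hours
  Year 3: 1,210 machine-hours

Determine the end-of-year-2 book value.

Depreciable base = $19,047 − $2,400 = $16,647.
Rate = $16,647 / 5,549 machine-hours = $3 per machine-hour.
Year 1: 3,812 × $3 = $11,436. Book value $7,611.
Year 2: 527 × $3 = $1,581. Book value $6,030.

$6,030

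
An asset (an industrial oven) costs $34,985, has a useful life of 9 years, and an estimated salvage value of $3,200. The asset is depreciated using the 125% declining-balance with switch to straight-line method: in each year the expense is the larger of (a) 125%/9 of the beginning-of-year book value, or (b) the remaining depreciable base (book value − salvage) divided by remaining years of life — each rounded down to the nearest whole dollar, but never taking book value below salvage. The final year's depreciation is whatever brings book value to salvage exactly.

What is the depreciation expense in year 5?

Depreciable base = $34,985 − $3,200 = $31,785.
Year 1: DB = ⌊$34,985 × 125%/9⌋ = $4,859; SL = ⌊$31,785/9⌋ = $3,531 → take DB $4,859. Book value $30,126.
Year 2: DB = ⌊$30,126 × 125%/9⌋ = $4,184; SL = ⌊$26,926/8⌋ = $3,365 → take DB $4,184. Book value $25,942.
Year 3: DB = ⌊$25,942 × 125%/9⌋ = $3,603; SL = ⌊$22,742/7⌋ = $3,248 → take DB $3,603. Book value $22,339.
Year 4: DB = ⌊$22,339 × 125%/9⌋ = $3,102; SL = ⌊$19,139/6⌋ = $3,189 → take SL $3,189. Book value $19,150.
Year 5: DB = ⌊$19,150 × 125%/9⌋ = $2,659; SL = ⌊$15,950/5⌋ = $3,190 → take SL $3,190. Book value $15,960.

$3,190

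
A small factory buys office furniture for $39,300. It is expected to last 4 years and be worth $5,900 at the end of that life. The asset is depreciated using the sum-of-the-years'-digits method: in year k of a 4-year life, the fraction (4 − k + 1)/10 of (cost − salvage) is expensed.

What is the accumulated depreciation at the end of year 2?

$23,380

Depreciable base = $39,300 − $5,900 = $33,400.
Sum of the years' digits = 4+3+2+1 = 10.
Year 1: $33,400 × 4/10 = $13,360. Book value $25,940.
Year 2: $33,400 × 3/10 = $10,020. Book value $15,920.
Accumulated through year 2 = $39,300 − $15,920 = $23,380.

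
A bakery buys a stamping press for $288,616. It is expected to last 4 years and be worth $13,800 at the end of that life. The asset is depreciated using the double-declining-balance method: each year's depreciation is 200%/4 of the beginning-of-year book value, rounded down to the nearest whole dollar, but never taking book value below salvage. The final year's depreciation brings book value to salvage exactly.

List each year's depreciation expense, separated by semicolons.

$144,308; $72,154; $36,077; $22,277

Depreciable base = $288,616 − $13,800 = $274,816.
Year 1: ⌊$288,616 × 200%/4⌋ = $144,308. Book value $144,308.
Year 2: ⌊$144,308 × 200%/4⌋ = $72,154. Book value $72,154.
Year 3: ⌊$72,154 × 200%/4⌋ = $36,077. Book value $36,077.
Year 4 (final): $36,077 − $13,800 = $22,277. Book value $13,800.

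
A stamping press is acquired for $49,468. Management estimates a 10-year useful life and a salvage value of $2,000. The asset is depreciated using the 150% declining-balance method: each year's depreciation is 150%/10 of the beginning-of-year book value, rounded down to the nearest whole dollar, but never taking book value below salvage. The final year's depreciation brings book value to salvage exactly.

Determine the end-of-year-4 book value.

Depreciable base = $49,468 − $2,000 = $47,468.
Year 1: ⌊$49,468 × 150%/10⌋ = $7,420. Book value $42,048.
Year 2: ⌊$42,048 × 150%/10⌋ = $6,307. Book value $35,741.
Year 3: ⌊$35,741 × 150%/10⌋ = $5,361. Book value $30,380.
Year 4: ⌊$30,380 × 150%/10⌋ = $4,557. Book value $25,823.

$25,823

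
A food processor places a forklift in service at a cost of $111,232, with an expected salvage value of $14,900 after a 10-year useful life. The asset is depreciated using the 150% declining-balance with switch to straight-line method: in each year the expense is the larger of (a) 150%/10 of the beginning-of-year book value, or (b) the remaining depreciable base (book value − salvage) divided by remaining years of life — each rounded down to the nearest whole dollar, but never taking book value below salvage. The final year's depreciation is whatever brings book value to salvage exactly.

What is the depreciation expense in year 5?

$8,709

Depreciable base = $111,232 − $14,900 = $96,332.
Year 1: DB = ⌊$111,232 × 150%/10⌋ = $16,684; SL = ⌊$96,332/10⌋ = $9,633 → take DB $16,684. Book value $94,548.
Year 2: DB = ⌊$94,548 × 150%/10⌋ = $14,182; SL = ⌊$79,648/9⌋ = $8,849 → take DB $14,182. Book value $80,366.
Year 3: DB = ⌊$80,366 × 150%/10⌋ = $12,054; SL = ⌊$65,466/8⌋ = $8,183 → take DB $12,054. Book value $68,312.
Year 4: DB = ⌊$68,312 × 150%/10⌋ = $10,246; SL = ⌊$53,412/7⌋ = $7,630 → take DB $10,246. Book value $58,066.
Year 5: DB = ⌊$58,066 × 150%/10⌋ = $8,709; SL = ⌊$43,166/6⌋ = $7,194 → take DB $8,709. Book value $49,357.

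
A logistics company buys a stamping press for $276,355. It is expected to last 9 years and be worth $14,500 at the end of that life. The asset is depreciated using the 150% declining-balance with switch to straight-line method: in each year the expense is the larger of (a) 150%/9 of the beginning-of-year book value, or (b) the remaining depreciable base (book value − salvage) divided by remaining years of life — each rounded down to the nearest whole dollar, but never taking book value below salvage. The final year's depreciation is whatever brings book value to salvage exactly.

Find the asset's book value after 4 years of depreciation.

Depreciable base = $276,355 − $14,500 = $261,855.
Year 1: DB = ⌊$276,355 × 150%/9⌋ = $46,059; SL = ⌊$261,855/9⌋ = $29,095 → take DB $46,059. Book value $230,296.
Year 2: DB = ⌊$230,296 × 150%/9⌋ = $38,382; SL = ⌊$215,796/8⌋ = $26,974 → take DB $38,382. Book value $191,914.
Year 3: DB = ⌊$191,914 × 150%/9⌋ = $31,985; SL = ⌊$177,414/7⌋ = $25,344 → take DB $31,985. Book value $159,929.
Year 4: DB = ⌊$159,929 × 150%/9⌋ = $26,654; SL = ⌊$145,429/6⌋ = $24,238 → take DB $26,654. Book value $133,275.

$133,275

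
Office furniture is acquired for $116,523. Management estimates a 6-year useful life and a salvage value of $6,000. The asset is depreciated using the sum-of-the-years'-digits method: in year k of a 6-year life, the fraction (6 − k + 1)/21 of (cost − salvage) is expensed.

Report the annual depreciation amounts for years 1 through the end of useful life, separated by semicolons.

$31,578; $26,315; $21,052; $15,789; $10,526; $5,263

Depreciable base = $116,523 − $6,000 = $110,523.
Sum of the years' digits = 6+5+4+3+2+1 = 21.
Year 1: $110,523 × 6/21 = $31,578. Book value $84,945.
Year 2: $110,523 × 5/21 = $26,315. Book value $58,630.
Year 3: $110,523 × 4/21 = $21,052. Book value $37,578.
Year 4: $110,523 × 3/21 = $15,789. Book value $21,789.
Year 5: $110,523 × 2/21 = $10,526. Book value $11,263.
Year 6: $110,523 × 1/21 = $5,263. Book value $6,000.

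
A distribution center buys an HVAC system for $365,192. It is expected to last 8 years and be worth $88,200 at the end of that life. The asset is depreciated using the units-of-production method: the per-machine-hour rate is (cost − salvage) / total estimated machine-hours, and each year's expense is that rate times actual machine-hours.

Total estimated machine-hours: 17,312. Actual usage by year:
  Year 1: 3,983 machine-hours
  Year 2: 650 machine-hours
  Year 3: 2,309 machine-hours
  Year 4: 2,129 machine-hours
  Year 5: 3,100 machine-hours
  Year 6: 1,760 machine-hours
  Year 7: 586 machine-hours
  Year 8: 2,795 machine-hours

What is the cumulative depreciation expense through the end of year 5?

Depreciable base = $365,192 − $88,200 = $276,992.
Rate = $276,992 / 17,312 machine-hours = $16 per machine-hour.
Year 1: 3,983 × $16 = $63,728. Book value $301,464.
Year 2: 650 × $16 = $10,400. Book value $291,064.
Year 3: 2,309 × $16 = $36,944. Book value $254,120.
Year 4: 2,129 × $16 = $34,064. Book value $220,056.
Year 5: 3,100 × $16 = $49,600. Book value $170,456.
Accumulated through year 5 = $365,192 − $170,456 = $194,736.

$194,736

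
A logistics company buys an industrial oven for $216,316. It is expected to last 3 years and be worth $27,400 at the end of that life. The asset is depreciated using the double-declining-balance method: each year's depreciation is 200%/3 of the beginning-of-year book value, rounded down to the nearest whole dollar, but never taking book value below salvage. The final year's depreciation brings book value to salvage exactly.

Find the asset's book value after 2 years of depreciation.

Depreciable base = $216,316 − $27,400 = $188,916.
Year 1: ⌊$216,316 × 200%/3⌋ = $144,210. Book value $72,106.
Year 2: ⌊$72,106 × 200%/3⌋ = $48,070, capped at $44,706. Book value $27,400.

$27,400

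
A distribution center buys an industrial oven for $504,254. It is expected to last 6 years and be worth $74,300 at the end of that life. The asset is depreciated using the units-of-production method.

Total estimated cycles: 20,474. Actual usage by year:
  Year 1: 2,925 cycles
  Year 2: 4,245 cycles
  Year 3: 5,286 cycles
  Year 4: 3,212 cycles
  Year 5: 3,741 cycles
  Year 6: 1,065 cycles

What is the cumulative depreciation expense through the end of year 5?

Depreciable base = $504,254 − $74,300 = $429,954.
Rate = $429,954 / 20,474 cycles = $21 per cycle.
Year 1: 2,925 × $21 = $61,425. Book value $442,829.
Year 2: 4,245 × $21 = $89,145. Book value $353,684.
Year 3: 5,286 × $21 = $111,006. Book value $242,678.
Year 4: 3,212 × $21 = $67,452. Book value $175,226.
Year 5: 3,741 × $21 = $78,561. Book value $96,665.
Accumulated through year 5 = $504,254 − $96,665 = $407,589.

$407,589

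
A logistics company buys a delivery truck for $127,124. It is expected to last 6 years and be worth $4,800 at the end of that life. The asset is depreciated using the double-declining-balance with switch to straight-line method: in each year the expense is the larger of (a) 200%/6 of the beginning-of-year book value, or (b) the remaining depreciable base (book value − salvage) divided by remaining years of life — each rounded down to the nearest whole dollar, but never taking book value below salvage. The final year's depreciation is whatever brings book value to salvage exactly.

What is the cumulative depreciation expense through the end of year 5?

Depreciable base = $127,124 − $4,800 = $122,324.
Year 1: DB = ⌊$127,124 × 200%/6⌋ = $42,374; SL = ⌊$122,324/6⌋ = $20,387 → take DB $42,374. Book value $84,750.
Year 2: DB = ⌊$84,750 × 200%/6⌋ = $28,250; SL = ⌊$79,950/5⌋ = $15,990 → take DB $28,250. Book value $56,500.
Year 3: DB = ⌊$56,500 × 200%/6⌋ = $18,833; SL = ⌊$51,700/4⌋ = $12,925 → take DB $18,833. Book value $37,667.
Year 4: DB = ⌊$37,667 × 200%/6⌋ = $12,555; SL = ⌊$32,867/3⌋ = $10,955 → take DB $12,555. Book value $25,112.
Year 5: DB = ⌊$25,112 × 200%/6⌋ = $8,370; SL = ⌊$20,312/2⌋ = $10,156 → take SL $10,156. Book value $14,956.
Accumulated through year 5 = $127,124 − $14,956 = $112,168.

$112,168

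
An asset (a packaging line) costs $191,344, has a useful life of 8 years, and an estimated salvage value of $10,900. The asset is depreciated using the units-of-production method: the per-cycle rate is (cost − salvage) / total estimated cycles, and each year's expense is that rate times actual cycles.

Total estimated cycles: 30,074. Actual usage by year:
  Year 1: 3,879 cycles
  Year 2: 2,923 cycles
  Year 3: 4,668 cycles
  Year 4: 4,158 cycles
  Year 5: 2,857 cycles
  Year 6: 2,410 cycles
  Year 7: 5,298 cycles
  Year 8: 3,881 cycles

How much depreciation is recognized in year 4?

Depreciable base = $191,344 − $10,900 = $180,444.
Rate = $180,444 / 30,074 cycles = $6 per cycle.
Year 1: 3,879 × $6 = $23,274. Book value $168,070.
Year 2: 2,923 × $6 = $17,538. Book value $150,532.
Year 3: 4,668 × $6 = $28,008. Book value $122,524.
Year 4: 4,158 × $6 = $24,948. Book value $97,576.

$24,948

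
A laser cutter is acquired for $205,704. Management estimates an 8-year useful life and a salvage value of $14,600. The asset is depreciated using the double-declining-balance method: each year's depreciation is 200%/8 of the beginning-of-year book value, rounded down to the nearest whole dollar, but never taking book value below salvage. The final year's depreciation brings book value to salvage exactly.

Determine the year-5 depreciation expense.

Depreciable base = $205,704 − $14,600 = $191,104.
Year 1: ⌊$205,704 × 200%/8⌋ = $51,426. Book value $154,278.
Year 2: ⌊$154,278 × 200%/8⌋ = $38,569. Book value $115,709.
Year 3: ⌊$115,709 × 200%/8⌋ = $28,927. Book value $86,782.
Year 4: ⌊$86,782 × 200%/8⌋ = $21,695. Book value $65,087.
Year 5: ⌊$65,087 × 200%/8⌋ = $16,271. Book value $48,816.

$16,271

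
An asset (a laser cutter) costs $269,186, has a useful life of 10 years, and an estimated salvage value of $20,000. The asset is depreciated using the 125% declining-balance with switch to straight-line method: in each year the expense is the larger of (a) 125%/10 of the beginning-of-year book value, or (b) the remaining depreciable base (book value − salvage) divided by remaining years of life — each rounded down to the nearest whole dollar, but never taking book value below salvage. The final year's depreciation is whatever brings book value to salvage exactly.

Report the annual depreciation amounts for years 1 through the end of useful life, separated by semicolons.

$33,648; $29,442; $25,762; $22,904; $22,905; $22,905; $22,905; $22,905; $22,905; $22,905

Depreciable base = $269,186 − $20,000 = $249,186.
Year 1: DB = ⌊$269,186 × 125%/10⌋ = $33,648; SL = ⌊$249,186/10⌋ = $24,918 → take DB $33,648. Book value $235,538.
Year 2: DB = ⌊$235,538 × 125%/10⌋ = $29,442; SL = ⌊$215,538/9⌋ = $23,948 → take DB $29,442. Book value $206,096.
Year 3: DB = ⌊$206,096 × 125%/10⌋ = $25,762; SL = ⌊$186,096/8⌋ = $23,262 → take DB $25,762. Book value $180,334.
Year 4: DB = ⌊$180,334 × 125%/10⌋ = $22,541; SL = ⌊$160,334/7⌋ = $22,904 → take SL $22,904. Book value $157,430.
Year 5: DB = ⌊$157,430 × 125%/10⌋ = $19,678; SL = ⌊$137,430/6⌋ = $22,905 → take SL $22,905. Book value $134,525.
Year 6: DB = ⌊$134,525 × 125%/10⌋ = $16,815; SL = ⌊$114,525/5⌋ = $22,905 → take SL $22,905. Book value $111,620.
Year 7: DB = ⌊$111,620 × 125%/10⌋ = $13,952; SL = ⌊$91,620/4⌋ = $22,905 → take SL $22,905. Book value $88,715.
Year 8: DB = ⌊$88,715 × 125%/10⌋ = $11,089; SL = ⌊$68,715/3⌋ = $22,905 → take SL $22,905. Book value $65,810.
Year 9: DB = ⌊$65,810 × 125%/10⌋ = $8,226; SL = ⌊$45,810/2⌋ = $22,905 → take SL $22,905. Book value $42,905.
Year 10 (final): $42,905 − $20,000 = $22,905. Book value $20,000.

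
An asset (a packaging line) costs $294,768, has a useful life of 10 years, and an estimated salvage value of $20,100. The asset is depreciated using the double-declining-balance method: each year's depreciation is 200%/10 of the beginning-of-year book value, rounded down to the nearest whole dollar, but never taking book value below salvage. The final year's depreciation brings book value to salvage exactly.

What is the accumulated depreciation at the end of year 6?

$217,495

Depreciable base = $294,768 − $20,100 = $274,668.
Year 1: ⌊$294,768 × 200%/10⌋ = $58,953. Book value $235,815.
Year 2: ⌊$235,815 × 200%/10⌋ = $47,163. Book value $188,652.
Year 3: ⌊$188,652 × 200%/10⌋ = $37,730. Book value $150,922.
Year 4: ⌊$150,922 × 200%/10⌋ = $30,184. Book value $120,738.
Year 5: ⌊$120,738 × 200%/10⌋ = $24,147. Book value $96,591.
Year 6: ⌊$96,591 × 200%/10⌋ = $19,318. Book value $77,273.
Accumulated through year 6 = $294,768 − $77,273 = $217,495.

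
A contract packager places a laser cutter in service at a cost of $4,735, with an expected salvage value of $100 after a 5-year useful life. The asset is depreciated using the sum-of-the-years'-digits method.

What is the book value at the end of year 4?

Depreciable base = $4,735 − $100 = $4,635.
Sum of the years' digits = 5+4+3+2+1 = 15.
Year 1: $4,635 × 5/15 = $1,545. Book value $3,190.
Year 2: $4,635 × 4/15 = $1,236. Book value $1,954.
Year 3: $4,635 × 3/15 = $927. Book value $1,027.
Year 4: $4,635 × 2/15 = $618. Book value $409.

$409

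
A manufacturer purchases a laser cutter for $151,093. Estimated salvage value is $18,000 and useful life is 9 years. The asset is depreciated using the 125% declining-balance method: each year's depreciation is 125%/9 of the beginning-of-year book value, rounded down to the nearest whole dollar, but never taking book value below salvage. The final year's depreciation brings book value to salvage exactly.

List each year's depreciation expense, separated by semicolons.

Depreciable base = $151,093 − $18,000 = $133,093.
Year 1: ⌊$151,093 × 125%/9⌋ = $20,985. Book value $130,108.
Year 2: ⌊$130,108 × 125%/9⌋ = $18,070. Book value $112,038.
Year 3: ⌊$112,038 × 125%/9⌋ = $15,560. Book value $96,478.
Year 4: ⌊$96,478 × 125%/9⌋ = $13,399. Book value $83,079.
Year 5: ⌊$83,079 × 125%/9⌋ = $11,538. Book value $71,541.
Year 6: ⌊$71,541 × 125%/9⌋ = $9,936. Book value $61,605.
Year 7: ⌊$61,605 × 125%/9⌋ = $8,556. Book value $53,049.
Year 8: ⌊$53,049 × 125%/9⌋ = $7,367. Book value $45,682.
Year 9 (final): $45,682 − $18,000 = $27,682. Book value $18,000.

$20,985; $18,070; $15,560; $13,399; $11,538; $9,936; $8,556; $7,367; $27,682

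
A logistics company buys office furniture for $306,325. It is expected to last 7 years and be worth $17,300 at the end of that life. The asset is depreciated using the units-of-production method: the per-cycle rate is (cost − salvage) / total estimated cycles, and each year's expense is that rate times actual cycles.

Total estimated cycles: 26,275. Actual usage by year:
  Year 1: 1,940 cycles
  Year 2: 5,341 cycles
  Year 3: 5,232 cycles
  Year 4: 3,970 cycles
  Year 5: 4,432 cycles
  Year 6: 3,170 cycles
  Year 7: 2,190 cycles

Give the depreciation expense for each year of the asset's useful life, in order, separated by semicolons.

Depreciable base = $306,325 − $17,300 = $289,025.
Rate = $289,025 / 26,275 cycles = $11 per cycle.
Year 1: 1,940 × $11 = $21,340. Book value $284,985.
Year 2: 5,341 × $11 = $58,751. Book value $226,234.
Year 3: 5,232 × $11 = $57,552. Book value $168,682.
Year 4: 3,970 × $11 = $43,670. Book value $125,012.
Year 5: 4,432 × $11 = $48,752. Book value $76,260.
Year 6: 3,170 × $11 = $34,870. Book value $41,390.
Year 7: 2,190 × $11 = $24,090. Book value $17,300.

$21,340; $58,751; $57,552; $43,670; $48,752; $34,870; $24,090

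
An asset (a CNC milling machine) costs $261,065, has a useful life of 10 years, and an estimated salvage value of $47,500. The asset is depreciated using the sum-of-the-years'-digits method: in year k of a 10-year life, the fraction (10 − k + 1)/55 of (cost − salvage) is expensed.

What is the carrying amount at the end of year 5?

Depreciable base = $261,065 − $47,500 = $213,565.
Sum of the years' digits = 10+9+8+7+6+5+4+3+2+1 = 55.
Year 1: $213,565 × 10/55 = $38,830. Book value $222,235.
Year 2: $213,565 × 9/55 = $34,947. Book value $187,288.
Year 3: $213,565 × 8/55 = $31,064. Book value $156,224.
Year 4: $213,565 × 7/55 = $27,181. Book value $129,043.
Year 5: $213,565 × 6/55 = $23,298. Book value $105,745.

$105,745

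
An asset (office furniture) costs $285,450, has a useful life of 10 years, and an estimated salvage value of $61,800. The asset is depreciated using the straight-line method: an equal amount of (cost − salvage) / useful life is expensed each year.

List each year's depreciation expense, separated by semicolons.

Depreciable base = $285,450 − $61,800 = $223,650.
Annual expense = $223,650 / 10 = $22,365.
End of year 1: book value $263,085.
End of year 2: book value $240,720.
End of year 3: book value $218,355.
End of year 4: book value $195,990.
End of year 5: book value $173,625.
End of year 6: book value $151,260.
End of year 7: book value $128,895.
End of year 8: book value $106,530.
End of year 9: book value $84,165.
End of year 10: book value $61,800.

$22,365; $22,365; $22,365; $22,365; $22,365; $22,365; $22,365; $22,365; $22,365; $22,365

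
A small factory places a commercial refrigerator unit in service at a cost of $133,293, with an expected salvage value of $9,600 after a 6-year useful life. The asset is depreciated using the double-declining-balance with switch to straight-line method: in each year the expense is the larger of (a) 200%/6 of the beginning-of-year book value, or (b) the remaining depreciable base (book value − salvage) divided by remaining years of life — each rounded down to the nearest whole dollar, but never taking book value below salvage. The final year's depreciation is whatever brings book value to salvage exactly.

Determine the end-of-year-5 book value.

$17,554

Depreciable base = $133,293 − $9,600 = $123,693.
Year 1: DB = ⌊$133,293 × 200%/6⌋ = $44,431; SL = ⌊$123,693/6⌋ = $20,615 → take DB $44,431. Book value $88,862.
Year 2: DB = ⌊$88,862 × 200%/6⌋ = $29,620; SL = ⌊$79,262/5⌋ = $15,852 → take DB $29,620. Book value $59,242.
Year 3: DB = ⌊$59,242 × 200%/6⌋ = $19,747; SL = ⌊$49,642/4⌋ = $12,410 → take DB $19,747. Book value $39,495.
Year 4: DB = ⌊$39,495 × 200%/6⌋ = $13,165; SL = ⌊$29,895/3⌋ = $9,965 → take DB $13,165. Book value $26,330.
Year 5: DB = ⌊$26,330 × 200%/6⌋ = $8,776; SL = ⌊$16,730/2⌋ = $8,365 → take DB $8,776. Book value $17,554.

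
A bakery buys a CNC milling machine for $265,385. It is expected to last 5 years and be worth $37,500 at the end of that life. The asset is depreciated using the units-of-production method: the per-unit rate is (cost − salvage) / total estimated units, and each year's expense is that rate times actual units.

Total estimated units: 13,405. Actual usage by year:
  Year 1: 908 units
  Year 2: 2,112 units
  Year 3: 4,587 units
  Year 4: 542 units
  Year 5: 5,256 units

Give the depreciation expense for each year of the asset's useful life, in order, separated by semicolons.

$15,436; $35,904; $77,979; $9,214; $89,352

Depreciable base = $265,385 − $37,500 = $227,885.
Rate = $227,885 / 13,405 units = $17 per unit.
Year 1: 908 × $17 = $15,436. Book value $249,949.
Year 2: 2,112 × $17 = $35,904. Book value $214,045.
Year 3: 4,587 × $17 = $77,979. Book value $136,066.
Year 4: 542 × $17 = $9,214. Book value $126,852.
Year 5: 5,256 × $17 = $89,352. Book value $37,500.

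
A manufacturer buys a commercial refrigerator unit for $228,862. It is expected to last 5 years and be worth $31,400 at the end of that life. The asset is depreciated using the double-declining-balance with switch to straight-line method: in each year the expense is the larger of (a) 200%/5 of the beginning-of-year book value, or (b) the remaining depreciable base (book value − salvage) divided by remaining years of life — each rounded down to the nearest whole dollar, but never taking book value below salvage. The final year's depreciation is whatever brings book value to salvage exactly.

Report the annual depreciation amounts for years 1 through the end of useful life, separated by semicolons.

$91,544; $54,927; $32,956; $18,035; $0

Depreciable base = $228,862 − $31,400 = $197,462.
Year 1: DB = ⌊$228,862 × 200%/5⌋ = $91,544; SL = ⌊$197,462/5⌋ = $39,492 → take DB $91,544. Book value $137,318.
Year 2: DB = ⌊$137,318 × 200%/5⌋ = $54,927; SL = ⌊$105,918/4⌋ = $26,479 → take DB $54,927. Book value $82,391.
Year 3: DB = ⌊$82,391 × 200%/5⌋ = $32,956; SL = ⌊$50,991/3⌋ = $16,997 → take DB $32,956. Book value $49,435.
Year 4: DB = ⌊$49,435 × 200%/5⌋ = $19,774; SL = ⌊$18,035/2⌋ = $9,017 → take DB $19,774, capped at $18,035. Book value $31,400.
Year 5 (final): $31,400 − $31,400 = $0. Book value $31,400.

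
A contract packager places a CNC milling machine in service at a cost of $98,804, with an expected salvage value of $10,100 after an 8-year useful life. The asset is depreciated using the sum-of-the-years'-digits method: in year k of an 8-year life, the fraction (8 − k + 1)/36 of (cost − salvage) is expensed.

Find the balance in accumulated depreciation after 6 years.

Depreciable base = $98,804 − $10,100 = $88,704.
Sum of the years' digits = 8+7+6+5+4+3+2+1 = 36.
Year 1: $88,704 × 8/36 = $19,712. Book value $79,092.
Year 2: $88,704 × 7/36 = $17,248. Book value $61,844.
Year 3: $88,704 × 6/36 = $14,784. Book value $47,060.
Year 4: $88,704 × 5/36 = $12,320. Book value $34,740.
Year 5: $88,704 × 4/36 = $9,856. Book value $24,884.
Year 6: $88,704 × 3/36 = $7,392. Book value $17,492.
Accumulated through year 6 = $98,804 − $17,492 = $81,312.

$81,312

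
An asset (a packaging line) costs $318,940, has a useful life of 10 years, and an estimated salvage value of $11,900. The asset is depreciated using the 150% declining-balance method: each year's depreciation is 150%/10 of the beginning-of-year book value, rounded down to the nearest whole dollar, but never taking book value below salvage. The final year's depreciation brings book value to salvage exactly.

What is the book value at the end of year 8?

Depreciable base = $318,940 − $11,900 = $307,040.
Year 1: ⌊$318,940 × 150%/10⌋ = $47,841. Book value $271,099.
Year 2: ⌊$271,099 × 150%/10⌋ = $40,664. Book value $230,435.
Year 3: ⌊$230,435 × 150%/10⌋ = $34,565. Book value $195,870.
Year 4: ⌊$195,870 × 150%/10⌋ = $29,380. Book value $166,490.
Year 5: ⌊$166,490 × 150%/10⌋ = $24,973. Book value $141,517.
Year 6: ⌊$141,517 × 150%/10⌋ = $21,227. Book value $120,290.
Year 7: ⌊$120,290 × 150%/10⌋ = $18,043. Book value $102,247.
Year 8: ⌊$102,247 × 150%/10⌋ = $15,337. Book value $86,910.

$86,910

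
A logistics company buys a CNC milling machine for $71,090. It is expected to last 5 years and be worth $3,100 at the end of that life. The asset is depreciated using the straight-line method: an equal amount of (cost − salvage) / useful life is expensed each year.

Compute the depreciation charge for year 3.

$13,598

Depreciable base = $71,090 − $3,100 = $67,990.
Annual expense = $67,990 / 5 = $13,598.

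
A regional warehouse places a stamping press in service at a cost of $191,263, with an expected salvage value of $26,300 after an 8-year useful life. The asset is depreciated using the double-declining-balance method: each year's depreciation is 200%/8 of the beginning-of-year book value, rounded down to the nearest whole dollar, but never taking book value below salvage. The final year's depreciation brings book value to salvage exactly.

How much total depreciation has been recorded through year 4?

Depreciable base = $191,263 − $26,300 = $164,963.
Year 1: ⌊$191,263 × 200%/8⌋ = $47,815. Book value $143,448.
Year 2: ⌊$143,448 × 200%/8⌋ = $35,862. Book value $107,586.
Year 3: ⌊$107,586 × 200%/8⌋ = $26,896. Book value $80,690.
Year 4: ⌊$80,690 × 200%/8⌋ = $20,172. Book value $60,518.
Accumulated through year 4 = $191,263 − $60,518 = $130,745.

$130,745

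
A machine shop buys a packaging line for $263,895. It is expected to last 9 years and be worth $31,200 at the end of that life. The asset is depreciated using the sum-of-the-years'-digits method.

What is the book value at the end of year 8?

$36,371

Depreciable base = $263,895 − $31,200 = $232,695.
Sum of the years' digits = 9+8+7+6+5+4+3+2+1 = 45.
Year 1: $232,695 × 9/45 = $46,539. Book value $217,356.
Year 2: $232,695 × 8/45 = $41,368. Book value $175,988.
Year 3: $232,695 × 7/45 = $36,197. Book value $139,791.
Year 4: $232,695 × 6/45 = $31,026. Book value $108,765.
Year 5: $232,695 × 5/45 = $25,855. Book value $82,910.
Year 6: $232,695 × 4/45 = $20,684. Book value $62,226.
Year 7: $232,695 × 3/45 = $15,513. Book value $46,713.
Year 8: $232,695 × 2/45 = $10,342. Book value $36,371.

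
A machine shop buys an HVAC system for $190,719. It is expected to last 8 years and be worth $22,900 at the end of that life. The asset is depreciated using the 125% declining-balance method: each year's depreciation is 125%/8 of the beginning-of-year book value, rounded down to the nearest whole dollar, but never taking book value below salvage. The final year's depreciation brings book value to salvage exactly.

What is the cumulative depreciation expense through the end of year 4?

$94,057

Depreciable base = $190,719 − $22,900 = $167,819.
Year 1: ⌊$190,719 × 125%/8⌋ = $29,799. Book value $160,920.
Year 2: ⌊$160,920 × 125%/8⌋ = $25,143. Book value $135,777.
Year 3: ⌊$135,777 × 125%/8⌋ = $21,215. Book value $114,562.
Year 4: ⌊$114,562 × 125%/8⌋ = $17,900. Book value $96,662.
Accumulated through year 4 = $190,719 − $96,662 = $94,057.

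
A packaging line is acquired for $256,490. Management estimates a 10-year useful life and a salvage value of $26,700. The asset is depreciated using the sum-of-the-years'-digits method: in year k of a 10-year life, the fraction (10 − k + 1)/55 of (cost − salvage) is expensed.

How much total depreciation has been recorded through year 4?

$142,052

Depreciable base = $256,490 − $26,700 = $229,790.
Sum of the years' digits = 10+9+8+7+6+5+4+3+2+1 = 55.
Year 1: $229,790 × 10/55 = $41,780. Book value $214,710.
Year 2: $229,790 × 9/55 = $37,602. Book value $177,108.
Year 3: $229,790 × 8/55 = $33,424. Book value $143,684.
Year 4: $229,790 × 7/55 = $29,246. Book value $114,438.
Accumulated through year 4 = $256,490 − $114,438 = $142,052.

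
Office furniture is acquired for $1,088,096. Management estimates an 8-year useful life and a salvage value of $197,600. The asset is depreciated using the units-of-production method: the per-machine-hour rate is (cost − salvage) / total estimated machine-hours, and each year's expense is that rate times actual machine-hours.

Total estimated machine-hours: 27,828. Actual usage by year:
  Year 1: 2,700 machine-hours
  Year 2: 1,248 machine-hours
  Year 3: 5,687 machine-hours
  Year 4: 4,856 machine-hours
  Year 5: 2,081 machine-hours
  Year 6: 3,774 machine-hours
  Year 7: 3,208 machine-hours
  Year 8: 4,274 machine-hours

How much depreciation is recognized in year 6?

Depreciable base = $1,088,096 − $197,600 = $890,496.
Rate = $890,496 / 27,828 machine-hours = $32 per machine-hour.
Year 1: 2,700 × $32 = $86,400. Book value $1,001,696.
Year 2: 1,248 × $32 = $39,936. Book value $961,760.
Year 3: 5,687 × $32 = $181,984. Book value $779,776.
Year 4: 4,856 × $32 = $155,392. Book value $624,384.
Year 5: 2,081 × $32 = $66,592. Book value $557,792.
Year 6: 3,774 × $32 = $120,768. Book value $437,024.

$120,768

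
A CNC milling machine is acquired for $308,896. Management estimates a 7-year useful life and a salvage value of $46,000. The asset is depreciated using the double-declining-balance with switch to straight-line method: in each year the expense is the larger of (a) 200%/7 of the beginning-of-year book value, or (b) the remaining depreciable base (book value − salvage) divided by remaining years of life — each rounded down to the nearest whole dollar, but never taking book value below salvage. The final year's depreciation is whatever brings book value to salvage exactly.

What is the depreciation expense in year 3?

$45,028

Depreciable base = $308,896 − $46,000 = $262,896.
Year 1: DB = ⌊$308,896 × 200%/7⌋ = $88,256; SL = ⌊$262,896/7⌋ = $37,556 → take DB $88,256. Book value $220,640.
Year 2: DB = ⌊$220,640 × 200%/7⌋ = $63,040; SL = ⌊$174,640/6⌋ = $29,106 → take DB $63,040. Book value $157,600.
Year 3: DB = ⌊$157,600 × 200%/7⌋ = $45,028; SL = ⌊$111,600/5⌋ = $22,320 → take DB $45,028. Book value $112,572.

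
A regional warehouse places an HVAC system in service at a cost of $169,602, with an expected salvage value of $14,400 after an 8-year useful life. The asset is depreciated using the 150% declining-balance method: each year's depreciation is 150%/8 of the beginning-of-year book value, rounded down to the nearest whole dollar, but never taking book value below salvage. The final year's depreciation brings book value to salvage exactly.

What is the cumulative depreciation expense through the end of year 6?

$120,806

Depreciable base = $169,602 − $14,400 = $155,202.
Year 1: ⌊$169,602 × 150%/8⌋ = $31,800. Book value $137,802.
Year 2: ⌊$137,802 × 150%/8⌋ = $25,837. Book value $111,965.
Year 3: ⌊$111,965 × 150%/8⌋ = $20,993. Book value $90,972.
Year 4: ⌊$90,972 × 150%/8⌋ = $17,057. Book value $73,915.
Year 5: ⌊$73,915 × 150%/8⌋ = $13,859. Book value $60,056.
Year 6: ⌊$60,056 × 150%/8⌋ = $11,260. Book value $48,796.
Accumulated through year 6 = $169,602 − $48,796 = $120,806.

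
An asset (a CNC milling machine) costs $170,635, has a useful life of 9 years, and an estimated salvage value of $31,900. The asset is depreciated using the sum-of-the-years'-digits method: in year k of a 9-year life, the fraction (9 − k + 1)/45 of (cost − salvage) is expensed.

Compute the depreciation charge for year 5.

$15,415

Depreciable base = $170,635 − $31,900 = $138,735.
Sum of the years' digits = 9+8+7+6+5+4+3+2+1 = 45.
Year 1: $138,735 × 9/45 = $27,747. Book value $142,888.
Year 2: $138,735 × 8/45 = $24,664. Book value $118,224.
Year 3: $138,735 × 7/45 = $21,581. Book value $96,643.
Year 4: $138,735 × 6/45 = $18,498. Book value $78,145.
Year 5: $138,735 × 5/45 = $15,415. Book value $62,730.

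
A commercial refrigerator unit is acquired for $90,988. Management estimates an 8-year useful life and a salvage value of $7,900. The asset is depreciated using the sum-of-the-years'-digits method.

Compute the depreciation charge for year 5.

Depreciable base = $90,988 − $7,900 = $83,088.
Sum of the years' digits = 8+7+6+5+4+3+2+1 = 36.
Year 1: $83,088 × 8/36 = $18,464. Book value $72,524.
Year 2: $83,088 × 7/36 = $16,156. Book value $56,368.
Year 3: $83,088 × 6/36 = $13,848. Book value $42,520.
Year 4: $83,088 × 5/36 = $11,540. Book value $30,980.
Year 5: $83,088 × 4/36 = $9,232. Book value $21,748.

$9,232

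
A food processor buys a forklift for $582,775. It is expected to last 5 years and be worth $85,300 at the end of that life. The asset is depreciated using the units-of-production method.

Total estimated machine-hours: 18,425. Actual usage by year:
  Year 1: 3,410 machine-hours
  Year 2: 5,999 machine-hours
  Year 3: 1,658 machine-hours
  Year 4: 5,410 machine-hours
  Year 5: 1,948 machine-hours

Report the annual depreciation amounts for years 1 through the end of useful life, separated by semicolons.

Depreciable base = $582,775 − $85,300 = $497,475.
Rate = $497,475 / 18,425 machine-hours = $27 per machine-hour.
Year 1: 3,410 × $27 = $92,070. Book value $490,705.
Year 2: 5,999 × $27 = $161,973. Book value $328,732.
Year 3: 1,658 × $27 = $44,766. Book value $283,966.
Year 4: 5,410 × $27 = $146,070. Book value $137,896.
Year 5: 1,948 × $27 = $52,596. Book value $85,300.

$92,070; $161,973; $44,766; $146,070; $52,596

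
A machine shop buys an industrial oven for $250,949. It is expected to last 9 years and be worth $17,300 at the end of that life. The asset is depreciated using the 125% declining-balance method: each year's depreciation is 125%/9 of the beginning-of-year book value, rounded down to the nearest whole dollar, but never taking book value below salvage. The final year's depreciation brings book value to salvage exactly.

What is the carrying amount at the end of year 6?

Depreciable base = $250,949 − $17,300 = $233,649.
Year 1: ⌊$250,949 × 125%/9⌋ = $34,854. Book value $216,095.
Year 2: ⌊$216,095 × 125%/9⌋ = $30,013. Book value $186,082.
Year 3: ⌊$186,082 × 125%/9⌋ = $25,844. Book value $160,238.
Year 4: ⌊$160,238 × 125%/9⌋ = $22,255. Book value $137,983.
Year 5: ⌊$137,983 × 125%/9⌋ = $19,164. Book value $118,819.
Year 6: ⌊$118,819 × 125%/9⌋ = $16,502. Book value $102,317.

$102,317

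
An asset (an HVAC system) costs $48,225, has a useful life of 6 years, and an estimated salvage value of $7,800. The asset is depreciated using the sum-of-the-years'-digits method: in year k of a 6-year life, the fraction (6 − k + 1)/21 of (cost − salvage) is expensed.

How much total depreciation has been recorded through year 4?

Depreciable base = $48,225 − $7,800 = $40,425.
Sum of the years' digits = 6+5+4+3+2+1 = 21.
Year 1: $40,425 × 6/21 = $11,550. Book value $36,675.
Year 2: $40,425 × 5/21 = $9,625. Book value $27,050.
Year 3: $40,425 × 4/21 = $7,700. Book value $19,350.
Year 4: $40,425 × 3/21 = $5,775. Book value $13,575.
Accumulated through year 4 = $48,225 − $13,575 = $34,650.

$34,650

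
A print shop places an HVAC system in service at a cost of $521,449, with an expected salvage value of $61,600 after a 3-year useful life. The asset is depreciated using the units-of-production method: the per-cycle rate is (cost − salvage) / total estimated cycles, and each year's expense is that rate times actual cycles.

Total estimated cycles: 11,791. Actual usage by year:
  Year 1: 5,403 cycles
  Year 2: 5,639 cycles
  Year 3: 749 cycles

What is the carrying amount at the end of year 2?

$90,811

Depreciable base = $521,449 − $61,600 = $459,849.
Rate = $459,849 / 11,791 cycles = $39 per cycle.
Year 1: 5,403 × $39 = $210,717. Book value $310,732.
Year 2: 5,639 × $39 = $219,921. Book value $90,811.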